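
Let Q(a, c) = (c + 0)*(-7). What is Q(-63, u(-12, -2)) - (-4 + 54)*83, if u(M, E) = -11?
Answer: -4073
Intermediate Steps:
Q(a, c) = -7*c (Q(a, c) = c*(-7) = -7*c)
Q(-63, u(-12, -2)) - (-4 + 54)*83 = -7*(-11) - (-4 + 54)*83 = 77 - 50*83 = 77 - 1*4150 = 77 - 4150 = -4073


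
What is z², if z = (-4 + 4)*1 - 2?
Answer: 4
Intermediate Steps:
z = -2 (z = 0*1 - 2 = 0 - 2 = -2)
z² = (-2)² = 4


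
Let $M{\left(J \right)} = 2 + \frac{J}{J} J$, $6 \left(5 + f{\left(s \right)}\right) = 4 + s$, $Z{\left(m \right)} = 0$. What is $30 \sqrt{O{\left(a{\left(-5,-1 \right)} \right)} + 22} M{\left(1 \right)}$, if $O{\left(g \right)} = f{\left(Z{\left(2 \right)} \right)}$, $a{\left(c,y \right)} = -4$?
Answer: $30 \sqrt{159} \approx 378.29$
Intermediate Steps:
$f{\left(s \right)} = - \frac{13}{3} + \frac{s}{6}$ ($f{\left(s \right)} = -5 + \frac{4 + s}{6} = -5 + \left(\frac{2}{3} + \frac{s}{6}\right) = - \frac{13}{3} + \frac{s}{6}$)
$O{\left(g \right)} = - \frac{13}{3}$ ($O{\left(g \right)} = - \frac{13}{3} + \frac{1}{6} \cdot 0 = - \frac{13}{3} + 0 = - \frac{13}{3}$)
$M{\left(J \right)} = 2 + J$ ($M{\left(J \right)} = 2 + 1 J = 2 + J$)
$30 \sqrt{O{\left(a{\left(-5,-1 \right)} \right)} + 22} M{\left(1 \right)} = 30 \sqrt{- \frac{13}{3} + 22} \left(2 + 1\right) = 30 \sqrt{\frac{53}{3}} \cdot 3 = 30 \frac{\sqrt{159}}{3} \cdot 3 = 10 \sqrt{159} \cdot 3 = 30 \sqrt{159}$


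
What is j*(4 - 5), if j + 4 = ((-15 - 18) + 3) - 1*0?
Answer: 34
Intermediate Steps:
j = -34 (j = -4 + (((-15 - 18) + 3) - 1*0) = -4 + ((-33 + 3) + 0) = -4 + (-30 + 0) = -4 - 30 = -34)
j*(4 - 5) = -34*(4 - 5) = -34*(-1) = 34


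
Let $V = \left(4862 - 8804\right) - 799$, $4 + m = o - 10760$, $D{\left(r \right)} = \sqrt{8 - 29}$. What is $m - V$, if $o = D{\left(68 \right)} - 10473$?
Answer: $-16496 + i \sqrt{21} \approx -16496.0 + 4.5826 i$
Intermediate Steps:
$D{\left(r \right)} = i \sqrt{21}$ ($D{\left(r \right)} = \sqrt{-21} = i \sqrt{21}$)
$o = -10473 + i \sqrt{21}$ ($o = i \sqrt{21} - 10473 = -10473 + i \sqrt{21} \approx -10473.0 + 4.5826 i$)
$m = -21237 + i \sqrt{21}$ ($m = -4 - \left(21233 - i \sqrt{21}\right) = -21237 + i \sqrt{21} \approx -21237.0 + 4.5826 i$)
$V = -4741$ ($V = -3942 - 799 = -4741$)
$m - V = \left(-21237 + i \sqrt{21}\right) - -4741 = \left(-21237 + i \sqrt{21}\right) + 4741 = -16496 + i \sqrt{21}$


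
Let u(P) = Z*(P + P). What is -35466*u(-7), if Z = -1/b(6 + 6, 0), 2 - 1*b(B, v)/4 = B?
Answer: 124131/10 ≈ 12413.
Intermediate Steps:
b(B, v) = 8 - 4*B
Z = 1/40 (Z = -1/(8 - 4*(6 + 6)) = -1/(8 - 4*12) = -1/(8 - 48) = -1/(-40) = -1*(-1/40) = 1/40 ≈ 0.025000)
u(P) = P/20 (u(P) = (P + P)/40 = (2*P)/40 = P/20)
-35466*u(-7) = -17733*(-7)/10 = -35466*(-7/20) = 124131/10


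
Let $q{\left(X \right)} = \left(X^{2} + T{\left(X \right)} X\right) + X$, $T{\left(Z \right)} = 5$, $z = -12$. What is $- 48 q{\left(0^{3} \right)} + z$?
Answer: $-12$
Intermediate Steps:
$q{\left(X \right)} = X^{2} + 6 X$ ($q{\left(X \right)} = \left(X^{2} + 5 X\right) + X = X^{2} + 6 X$)
$- 48 q{\left(0^{3} \right)} + z = - 48 \cdot 0^{3} \left(6 + 0^{3}\right) - 12 = - 48 \cdot 0 \left(6 + 0\right) - 12 = - 48 \cdot 0 \cdot 6 - 12 = \left(-48\right) 0 - 12 = 0 - 12 = -12$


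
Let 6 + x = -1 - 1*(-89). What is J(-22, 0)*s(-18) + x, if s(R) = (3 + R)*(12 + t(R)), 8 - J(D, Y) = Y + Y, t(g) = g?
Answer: 802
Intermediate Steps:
J(D, Y) = 8 - 2*Y (J(D, Y) = 8 - (Y + Y) = 8 - 2*Y)
s(R) = (3 + R)*(12 + R)
x = 82 (x = -6 + (-1 - 1*(-89)) = -6 + (-1 + 89) = -6 + 88 = 82)
J(-22, 0)*s(-18) + x = (8 - 2*0)*(36 + (-18)² + 15*(-18)) + 82 = (8 + 0)*(36 + 324 - 270) + 82 = 8*90 + 82 = 720 + 82 = 802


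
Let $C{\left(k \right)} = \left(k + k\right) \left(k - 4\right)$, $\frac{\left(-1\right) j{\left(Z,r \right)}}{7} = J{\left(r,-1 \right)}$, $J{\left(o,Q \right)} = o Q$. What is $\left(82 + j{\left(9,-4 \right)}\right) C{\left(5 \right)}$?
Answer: $540$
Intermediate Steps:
$J{\left(o,Q \right)} = Q o$
$j{\left(Z,r \right)} = 7 r$ ($j{\left(Z,r \right)} = - 7 \left(- r\right) = 7 r$)
$C{\left(k \right)} = 2 k \left(-4 + k\right)$
$\left(82 + j{\left(9,-4 \right)}\right) C{\left(5 \right)} = \left(82 + 7 \left(-4\right)\right) 2 \cdot 5 \left(-4 + 5\right) = \left(82 - 28\right) 2 \cdot 5 \cdot 1 = 54 \cdot 10 = 540$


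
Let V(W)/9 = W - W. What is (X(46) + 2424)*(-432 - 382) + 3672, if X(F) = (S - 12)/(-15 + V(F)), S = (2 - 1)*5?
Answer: -29547658/15 ≈ -1.9698e+6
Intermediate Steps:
S = 5 (S = 1*5 = 5)
V(W) = 0 (V(W) = 9*(W - W) = 9*0 = 0)
X(F) = 7/15 (X(F) = (5 - 12)/(-15 + 0) = -7/(-15) = -7*(-1/15) = 7/15)
(X(46) + 2424)*(-432 - 382) + 3672 = (7/15 + 2424)*(-432 - 382) + 3672 = (36367/15)*(-814) + 3672 = -29602738/15 + 3672 = -29547658/15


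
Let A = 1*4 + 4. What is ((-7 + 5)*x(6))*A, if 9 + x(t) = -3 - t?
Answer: 288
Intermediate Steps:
x(t) = -12 - t (x(t) = -9 + (-3 - t) = -12 - t)
A = 8 (A = 4 + 4 = 8)
((-7 + 5)*x(6))*A = ((-7 + 5)*(-12 - 1*6))*8 = -2*(-12 - 6)*8 = -2*(-18)*8 = 36*8 = 288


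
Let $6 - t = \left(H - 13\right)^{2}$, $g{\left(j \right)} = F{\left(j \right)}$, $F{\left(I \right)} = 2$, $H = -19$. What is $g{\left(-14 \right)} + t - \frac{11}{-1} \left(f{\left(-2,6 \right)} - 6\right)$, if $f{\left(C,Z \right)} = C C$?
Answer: $22398$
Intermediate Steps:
$g{\left(j \right)} = 2$
$f{\left(C,Z \right)} = C^{2}$
$t = -1018$ ($t = 6 - \left(-19 - 13\right)^{2} = 6 - \left(-32\right)^{2} = 6 - 1024 = -1018$)
$g{\left(-14 \right)} + t - \frac{11}{-1} \left(f{\left(-2,6 \right)} - 6\right) = 2 - 1018 - \frac{11}{-1} \left(\left(-2\right)^{2} - 6\right) = 2 - 1018 \left(-11\right) \left(-1\right) \left(4 - 6\right) = 2 - 1018 \cdot 11 \left(-2\right) = 2 - -22396 = 2 + 22396 = 22398$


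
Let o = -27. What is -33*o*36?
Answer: 32076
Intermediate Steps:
-33*o*36 = -33*(-27)*36 = 891*36 = 32076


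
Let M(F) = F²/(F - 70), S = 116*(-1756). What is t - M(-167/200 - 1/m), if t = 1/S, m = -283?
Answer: 8051898249361/825379293271600 ≈ 0.0097554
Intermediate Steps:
S = -203696
M(F) = F²/(-70 + F)
t = -1/203696 (t = 1/(-203696) = -1/203696 ≈ -4.9093e-6)
t - M(-167/200 - 1/m) = -1/203696 - (-167/200 - 1/(-283))²/(-70 + (-167/200 - 1/(-283))) = -1/203696 - (-167*1/200 - 1*(-1/283))²/(-70 + (-167*1/200 - 1*(-1/283))) = -1/203696 - (-167/200 + 1/283)²/(-70 + (-167/200 + 1/283)) = -1/203696 - (-47061/56600)²/(-70 - 47061/56600) = -1/203696 - 2214737721/(3203560000*(-4009061/56600)) = -1/203696 - 2214737721*(-56600)/(3203560000*4009061) = -1/203696 - 1*(-316391103/32416121800) = -1/203696 + 316391103/32416121800 = 8051898249361/825379293271600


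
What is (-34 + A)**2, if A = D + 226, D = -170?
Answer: 484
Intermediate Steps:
A = 56 (A = -170 + 226 = 56)
(-34 + A)**2 = (-34 + 56)**2 = 22**2 = 484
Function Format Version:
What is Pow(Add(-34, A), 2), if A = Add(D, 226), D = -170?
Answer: 484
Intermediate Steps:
A = 56 (A = Add(-170, 226) = 56)
Pow(Add(-34, A), 2) = Pow(Add(-34, 56), 2) = Pow(22, 2) = 484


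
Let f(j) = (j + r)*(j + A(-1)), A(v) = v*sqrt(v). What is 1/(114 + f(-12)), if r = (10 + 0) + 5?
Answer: 26/2031 + I/2031 ≈ 0.012802 + 0.00049237*I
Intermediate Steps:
A(v) = v**(3/2)
r = 15 (r = 10 + 5 = 15)
f(j) = (15 + j)*(j - I) (f(j) = (j + 15)*(j + (-1)**(3/2)) = (15 + j)*(j - I))
1/(114 + f(-12)) = 1/(114 + ((-12)**2 - 15*I - 12*(15 - I))) = 1/(114 + (144 - 15*I + (-180 + 12*I))) = 1/(114 + (-36 - 3*I)) = 1/(78 - 3*I) = (78 + 3*I)/6093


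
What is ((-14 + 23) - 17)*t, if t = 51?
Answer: -408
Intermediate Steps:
((-14 + 23) - 17)*t = ((-14 + 23) - 17)*51 = (9 - 17)*51 = -8*51 = -408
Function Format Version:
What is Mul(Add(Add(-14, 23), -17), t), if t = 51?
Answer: -408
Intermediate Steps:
Mul(Add(Add(-14, 23), -17), t) = Mul(Add(Add(-14, 23), -17), 51) = Mul(Add(9, -17), 51) = Mul(-8, 51) = -408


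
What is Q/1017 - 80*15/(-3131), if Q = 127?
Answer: 1618037/3184227 ≈ 0.50814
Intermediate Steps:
Q/1017 - 80*15/(-3131) = 127/1017 - 80*15/(-3131) = 127*(1/1017) - 1200*(-1/3131) = 127/1017 + 1200/3131 = 1618037/3184227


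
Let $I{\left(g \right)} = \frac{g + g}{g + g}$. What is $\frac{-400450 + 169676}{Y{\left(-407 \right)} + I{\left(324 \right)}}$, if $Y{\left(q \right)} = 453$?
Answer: $- \frac{115387}{227} \approx -508.31$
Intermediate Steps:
$I{\left(g \right)} = 1$ ($I{\left(g \right)} = \frac{2 g}{2 g} = 2 g \frac{1}{2 g} = 1$)
$\frac{-400450 + 169676}{Y{\left(-407 \right)} + I{\left(324 \right)}} = \frac{-400450 + 169676}{453 + 1} = - \frac{230774}{454} = \left(-230774\right) \frac{1}{454} = - \frac{115387}{227}$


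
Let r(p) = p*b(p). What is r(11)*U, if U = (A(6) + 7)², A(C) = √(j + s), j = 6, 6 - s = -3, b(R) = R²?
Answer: 85184 + 18634*√15 ≈ 1.5735e+5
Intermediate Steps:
s = 9 (s = 6 - 1*(-3) = 6 + 3 = 9)
r(p) = p³ (r(p) = p*p² = p³)
A(C) = √15 (A(C) = √(6 + 9) = √15)
U = (7 + √15)² (U = (√15 + 7)² = (7 + √15)² ≈ 118.22)
r(11)*U = 11³*(7 + √15)² = 1331*(7 + √15)²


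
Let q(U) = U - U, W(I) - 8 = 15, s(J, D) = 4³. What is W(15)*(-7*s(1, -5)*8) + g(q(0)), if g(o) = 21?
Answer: -82411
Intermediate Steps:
s(J, D) = 64
W(I) = 23 (W(I) = 8 + 15 = 23)
q(U) = 0
W(15)*(-7*s(1, -5)*8) + g(q(0)) = 23*(-7*64*8) + 21 = 23*(-448*8) + 21 = 23*(-3584) + 21 = -82432 + 21 = -82411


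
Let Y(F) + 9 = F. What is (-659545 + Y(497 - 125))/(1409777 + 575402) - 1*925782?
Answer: -1837843644160/1985179 ≈ -9.2578e+5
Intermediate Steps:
Y(F) = -9 + F
(-659545 + Y(497 - 125))/(1409777 + 575402) - 1*925782 = (-659545 + (-9 + (497 - 125)))/(1409777 + 575402) - 1*925782 = (-659545 + (-9 + 372))/1985179 - 925782 = (-659545 + 363)*(1/1985179) - 925782 = -659182*1/1985179 - 925782 = -659182/1985179 - 925782 = -1837843644160/1985179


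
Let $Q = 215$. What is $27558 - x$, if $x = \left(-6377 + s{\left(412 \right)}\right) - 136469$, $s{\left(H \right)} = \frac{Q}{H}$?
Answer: $\frac{70206233}{412} \approx 1.704 \cdot 10^{5}$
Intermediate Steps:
$s{\left(H \right)} = \frac{215}{H}$
$x = - \frac{58852337}{412}$ ($x = \left(-6377 + \frac{215}{412}\right) - 136469 = - \frac{2627109}{412} - 136469 = - \frac{58852337}{412} \approx -1.4285 \cdot 10^{5}$)
$27558 - x = 27558 - - \frac{58852337}{412} = 27558 + \frac{58852337}{412} = \frac{70206233}{412}$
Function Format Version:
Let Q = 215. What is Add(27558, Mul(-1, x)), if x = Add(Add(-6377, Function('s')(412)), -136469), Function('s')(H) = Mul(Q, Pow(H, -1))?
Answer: Rational(70206233, 412) ≈ 1.7040e+5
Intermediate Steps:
Function('s')(H) = Mul(215, Pow(H, -1))
x = Rational(-58852337, 412) (x = Add(Add(-6377, Mul(215, Pow(412, -1))), -136469) = Add(Add(-6377, Mul(215, Rational(1, 412))), -136469) = Add(Add(-6377, Rational(215, 412)), -136469) = Add(Rational(-2627109, 412), -136469) = Rational(-58852337, 412) ≈ -1.4285e+5)
Add(27558, Mul(-1, x)) = Add(27558, Mul(-1, Rational(-58852337, 412))) = Add(27558, Rational(58852337, 412)) = Rational(70206233, 412)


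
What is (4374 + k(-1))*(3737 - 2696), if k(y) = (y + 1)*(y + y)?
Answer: 4553334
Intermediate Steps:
k(y) = 2*y*(1 + y) (k(y) = (1 + y)*(2*y) = 2*y*(1 + y))
(4374 + k(-1))*(3737 - 2696) = (4374 + 2*(-1)*(1 - 1))*(3737 - 2696) = (4374 + 2*(-1)*0)*1041 = (4374 + 0)*1041 = 4374*1041 = 4553334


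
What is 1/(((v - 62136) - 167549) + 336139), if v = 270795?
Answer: 1/377249 ≈ 2.6508e-6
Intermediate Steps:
1/(((v - 62136) - 167549) + 336139) = 1/(((270795 - 62136) - 167549) + 336139) = 1/((208659 - 167549) + 336139) = 1/(41110 + 336139) = 1/377249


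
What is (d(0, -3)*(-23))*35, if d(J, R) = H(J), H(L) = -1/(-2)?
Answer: -805/2 ≈ -402.50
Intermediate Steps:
H(L) = ½ (H(L) = -1*(-½) = ½)
d(J, R) = ½
(d(0, -3)*(-23))*35 = ((½)*(-23))*35 = -23/2*35 = -805/2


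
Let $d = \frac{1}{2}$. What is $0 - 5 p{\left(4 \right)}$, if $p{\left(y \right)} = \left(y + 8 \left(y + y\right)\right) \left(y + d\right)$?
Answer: $-1530$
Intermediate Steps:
$d = \frac{1}{2} \approx 0.5$
$p{\left(y \right)} = 17 y \left(\frac{1}{2} + y\right)$ ($p{\left(y \right)} = \left(y + 8 \left(y + y\right)\right) \left(y + \frac{1}{2}\right) = \left(y + 8 \cdot 2 y\right) \left(\frac{1}{2} + y\right) = \left(y + 16 y\right) \left(\frac{1}{2} + y\right) = 17 y \left(\frac{1}{2} + y\right)$)
$0 - 5 p{\left(4 \right)} = 0 - 5 \cdot \frac{17}{2} \cdot 4 \left(1 + 2 \cdot 4\right) = 0 - 5 \cdot \frac{17}{2} \cdot 4 \left(1 + 8\right) = 0 - 5 \cdot \frac{17}{2} \cdot 4 \cdot 9 = 0 - 1530 = -1530$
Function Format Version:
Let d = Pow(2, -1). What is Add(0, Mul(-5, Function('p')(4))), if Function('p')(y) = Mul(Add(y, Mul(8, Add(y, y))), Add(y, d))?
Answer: -1530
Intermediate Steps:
d = Rational(1, 2) ≈ 0.50000
Function('p')(y) = Mul(17, y, Add(Rational(1, 2), y)) (Function('p')(y) = Mul(Add(y, Mul(8, Add(y, y))), Add(y, Rational(1, 2))) = Mul(Add(y, Mul(8, Mul(2, y))), Add(Rational(1, 2), y)) = Mul(Add(y, Mul(16, y)), Add(Rational(1, 2), y)) = Mul(Mul(17, y), Add(Rational(1, 2), y)) = Mul(17, y, Add(Rational(1, 2), y)))
Add(0, Mul(-5, Function('p')(4))) = Add(0, Mul(-5, Mul(Rational(17, 2), 4, Add(1, Mul(2, 4))))) = Add(0, Mul(-5, Mul(Rational(17, 2), 4, Add(1, 8)))) = Add(0, Mul(-5, Mul(Rational(17, 2), 4, 9))) = Add(0, Mul(-5, 306)) = Add(0, -1530) = -1530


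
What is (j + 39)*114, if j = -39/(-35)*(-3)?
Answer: 142272/35 ≈ 4064.9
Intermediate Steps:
j = -117/35 (j = -39*(-1/35)*(-3) = (39/35)*(-3) = -117/35 ≈ -3.3429)
(j + 39)*114 = (-117/35 + 39)*114 = (1248/35)*114 = 142272/35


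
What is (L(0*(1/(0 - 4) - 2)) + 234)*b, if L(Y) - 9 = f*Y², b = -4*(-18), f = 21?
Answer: 17496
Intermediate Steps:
b = 72
L(Y) = 9 + 21*Y²
(L(0*(1/(0 - 4) - 2)) + 234)*b = ((9 + 21*(0*(1/(0 - 4) - 2))²) + 234)*72 = ((9 + 21*(0*(1/(-4) - 2))²) + 234)*72 = ((9 + 21*(0*(-¼ - 2))²) + 234)*72 = ((9 + 21*(0*(-9/4))²) + 234)*72 = ((9 + 21*0²) + 234)*72 = ((9 + 21*0) + 234)*72 = ((9 + 0) + 234)*72 = (9 + 234)*72 = 243*72 = 17496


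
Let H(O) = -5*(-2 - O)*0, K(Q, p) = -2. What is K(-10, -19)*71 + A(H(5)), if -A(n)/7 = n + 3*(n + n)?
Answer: -142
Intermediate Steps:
H(O) = 0 (H(O) = (10 + 5*O)*0 = 0)
A(n) = -49*n (A(n) = -7*(n + 3*(n + n)) = -7*(n + 3*(2*n)) = -7*(n + 6*n) = -49*n)
K(-10, -19)*71 + A(H(5)) = -2*71 - 49*0 = -142 + 0 = -142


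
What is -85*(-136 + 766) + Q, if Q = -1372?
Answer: -54922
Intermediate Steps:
-85*(-136 + 766) + Q = -85*(-136 + 766) - 1372 = -85*630 - 1372 = -53550 - 1372 = -54922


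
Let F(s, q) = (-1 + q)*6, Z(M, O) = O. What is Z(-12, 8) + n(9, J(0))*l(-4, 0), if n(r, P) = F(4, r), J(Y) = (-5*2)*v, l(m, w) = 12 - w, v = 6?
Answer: 584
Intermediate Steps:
J(Y) = -60 (J(Y) = -5*2*6 = -10*6 = -60)
F(s, q) = -6 + 6*q
n(r, P) = -6 + 6*r
Z(-12, 8) + n(9, J(0))*l(-4, 0) = 8 + (-6 + 6*9)*(12 - 1*0) = 8 + (-6 + 54)*(12 + 0) = 8 + 48*12 = 8 + 576 = 584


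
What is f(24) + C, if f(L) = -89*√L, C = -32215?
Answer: -32215 - 178*√6 ≈ -32651.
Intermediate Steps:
f(24) + C = -178*√6 - 32215 = -32215 - 178*√6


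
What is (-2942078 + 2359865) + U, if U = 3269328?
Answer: 2687115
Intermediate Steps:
(-2942078 + 2359865) + U = (-2942078 + 2359865) + 3269328 = -582213 + 3269328 = 2687115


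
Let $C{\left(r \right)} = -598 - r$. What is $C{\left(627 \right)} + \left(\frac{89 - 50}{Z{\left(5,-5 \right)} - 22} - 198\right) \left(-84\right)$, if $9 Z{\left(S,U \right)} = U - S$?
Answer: $\frac{62195}{4} \approx 15549.0$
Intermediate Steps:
$Z{\left(S,U \right)} = - \frac{S}{9} + \frac{U}{9}$ ($Z{\left(S,U \right)} = \frac{U - S}{9} = - \frac{S}{9} + \frac{U}{9}$)
$C{\left(627 \right)} + \left(\frac{89 - 50}{Z{\left(5,-5 \right)} - 22} - 198\right) \left(-84\right) = \left(-598 - 627\right) + \left(\frac{89 - 50}{\left(\left(- \frac{1}{9}\right) 5 + \frac{1}{9} \left(-5\right)\right) - 22} - 198\right) \left(-84\right) = \left(-598 - 627\right) + \left(\frac{39}{\left(- \frac{5}{9} - \frac{5}{9}\right) - 22} - 198\right) \left(-84\right) = -1225 + \left(\frac{39}{- \frac{10}{9} - 22} - 198\right) \left(-84\right) = -1225 + \left(\frac{39}{- \frac{208}{9}} - 198\right) \left(-84\right) = -1225 + \left(39 \left(- \frac{9}{208}\right) - 198\right) \left(-84\right) = -1225 + \left(- \frac{27}{16} - 198\right) \left(-84\right) = -1225 - - \frac{67095}{4} = -1225 + \frac{67095}{4} = \frac{62195}{4}$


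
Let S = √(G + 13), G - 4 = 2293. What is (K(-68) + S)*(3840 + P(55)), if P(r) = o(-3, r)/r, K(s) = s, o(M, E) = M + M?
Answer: -14361192/55 + 211194*√2310/55 ≈ -76558.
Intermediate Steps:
o(M, E) = 2*M
G = 2297 (G = 4 + 2293 = 2297)
S = √2310 (S = √(2297 + 13) = √2310 ≈ 48.062)
P(r) = -6/r (P(r) = (2*(-3))/r = -6/r)
(K(-68) + S)*(3840 + P(55)) = (-68 + √2310)*(3840 - 6/55) = (-68 + √2310)*(211194/55) = -14361192/55 + 211194*√2310/55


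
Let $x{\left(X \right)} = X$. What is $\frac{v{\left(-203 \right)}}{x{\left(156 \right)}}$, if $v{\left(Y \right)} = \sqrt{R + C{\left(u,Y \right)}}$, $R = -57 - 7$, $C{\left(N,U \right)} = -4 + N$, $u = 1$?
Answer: $\frac{i \sqrt{67}}{156} \approx 0.05247 i$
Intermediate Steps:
$R = -64$ ($R = -57 - 7 = -64$)
$v{\left(Y \right)} = i \sqrt{67}$ ($v{\left(Y \right)} = \sqrt{-64 + \left(-4 + 1\right)} = \sqrt{-64 - 3} = \sqrt{-67} = i \sqrt{67}$)
$\frac{v{\left(-203 \right)}}{x{\left(156 \right)}} = \frac{i \sqrt{67}}{156}$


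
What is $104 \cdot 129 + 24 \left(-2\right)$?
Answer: $13368$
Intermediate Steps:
$104 \cdot 129 + 24 \left(-2\right) = 13416 - 48 = 13368$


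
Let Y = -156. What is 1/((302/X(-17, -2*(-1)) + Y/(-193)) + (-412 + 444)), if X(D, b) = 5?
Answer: 965/89946 ≈ 0.010729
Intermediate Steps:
1/((302/X(-17, -2*(-1)) + Y/(-193)) + (-412 + 444)) = 1/((302/5 - 156/(-193)) + (-412 + 444)) = 1/((302*(⅕) - 156*(-1/193)) + 32) = 1/((302/5 + 156/193) + 32) = 1/(59066/965 + 32) = 1/(89946/965) = 965/89946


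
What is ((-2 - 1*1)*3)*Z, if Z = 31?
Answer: -279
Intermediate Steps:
((-2 - 1*1)*3)*Z = ((-2 - 1*1)*3)*31 = ((-2 - 1)*3)*31 = -3*3*31 = -9*31 = -279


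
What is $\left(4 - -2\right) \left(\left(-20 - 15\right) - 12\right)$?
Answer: $-282$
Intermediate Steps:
$\left(4 - -2\right) \left(\left(-20 - 15\right) - 12\right) = \left(4 + 2\right) \left(\left(-20 - 15\right) - 12\right) = 6 \left(-35 - 12\right) = 6 \left(-47\right) = -282$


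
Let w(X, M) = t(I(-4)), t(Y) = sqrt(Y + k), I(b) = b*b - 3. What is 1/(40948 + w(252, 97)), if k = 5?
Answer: 20474/838369343 - 3*sqrt(2)/1676738686 ≈ 2.4419e-5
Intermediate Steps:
I(b) = -3 + b**2 (I(b) = b**2 - 3 = -3 + b**2)
t(Y) = sqrt(5 + Y) (t(Y) = sqrt(Y + 5) = sqrt(5 + Y))
w(X, M) = 3*sqrt(2) (w(X, M) = sqrt(5 + (-3 + (-4)**2)) = sqrt(5 + (-3 + 16)) = sqrt(5 + 13) = sqrt(18) = 3*sqrt(2))
1/(40948 + w(252, 97)) = 1/(40948 + 3*sqrt(2))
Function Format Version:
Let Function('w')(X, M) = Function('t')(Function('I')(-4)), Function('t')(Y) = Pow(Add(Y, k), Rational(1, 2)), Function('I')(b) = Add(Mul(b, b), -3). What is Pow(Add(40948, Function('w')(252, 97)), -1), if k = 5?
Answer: Add(Rational(20474, 838369343), Mul(Rational(-3, 1676738686), Pow(2, Rational(1, 2)))) ≈ 2.4419e-5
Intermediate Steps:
Function('I')(b) = Add(-3, Pow(b, 2)) (Function('I')(b) = Add(Pow(b, 2), -3) = Add(-3, Pow(b, 2)))
Function('t')(Y) = Pow(Add(5, Y), Rational(1, 2)) (Function('t')(Y) = Pow(Add(Y, 5), Rational(1, 2)) = Pow(Add(5, Y), Rational(1, 2)))
Function('w')(X, M) = Mul(3, Pow(2, Rational(1, 2))) (Function('w')(X, M) = Pow(Add(5, Add(-3, Pow(-4, 2))), Rational(1, 2)) = Pow(Add(5, Add(-3, 16)), Rational(1, 2)) = Pow(Add(5, 13), Rational(1, 2)) = Pow(18, Rational(1, 2)) = Mul(3, Pow(2, Rational(1, 2))))
Pow(Add(40948, Function('w')(252, 97)), -1) = Pow(Add(40948, Mul(3, Pow(2, Rational(1, 2)))), -1)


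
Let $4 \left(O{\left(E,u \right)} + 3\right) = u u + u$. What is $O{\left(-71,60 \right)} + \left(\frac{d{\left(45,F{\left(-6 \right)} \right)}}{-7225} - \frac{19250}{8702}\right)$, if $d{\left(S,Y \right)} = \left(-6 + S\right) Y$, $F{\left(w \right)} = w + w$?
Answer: $\frac{28602104843}{31435975} \approx 909.85$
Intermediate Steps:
$F{\left(w \right)} = 2 w$
$d{\left(S,Y \right)} = Y \left(-6 + S\right)$
$O{\left(E,u \right)} = -3 + \frac{u}{4} + \frac{u^{2}}{4}$ ($O{\left(E,u \right)} = -3 + \frac{u u + u}{4} = -3 + \frac{u^{2} + u}{4} = -3 + \frac{u + u^{2}}{4} = -3 + \left(\frac{u}{4} + \frac{u^{2}}{4}\right) = -3 + \frac{u}{4} + \frac{u^{2}}{4}$)
$O{\left(-71,60 \right)} + \left(\frac{d{\left(45,F{\left(-6 \right)} \right)}}{-7225} - \frac{19250}{8702}\right) = \left(-3 + \frac{1}{4} \cdot 60 + \frac{60^{2}}{4}\right) - \left(\frac{9625}{4351} - \frac{2 \left(-6\right) \left(-6 + 45\right)}{-7225}\right) = \left(-3 + 15 + \frac{1}{4} \cdot 3600\right) - \left(\frac{9625}{4351} - \left(-12\right) 39 \left(- \frac{1}{7225}\right)\right) = \left(-3 + 15 + 900\right) - \frac{67504357}{31435975} = 912 + \left(\frac{468}{7225} - \frac{9625}{4351}\right) = 912 - \frac{67504357}{31435975} = \frac{28602104843}{31435975}$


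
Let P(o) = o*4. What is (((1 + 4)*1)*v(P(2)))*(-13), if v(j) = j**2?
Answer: -4160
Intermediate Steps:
P(o) = 4*o
(((1 + 4)*1)*v(P(2)))*(-13) = (((1 + 4)*1)*(4*2)**2)*(-13) = ((5*1)*8**2)*(-13) = (5*64)*(-13) = 320*(-13) = -4160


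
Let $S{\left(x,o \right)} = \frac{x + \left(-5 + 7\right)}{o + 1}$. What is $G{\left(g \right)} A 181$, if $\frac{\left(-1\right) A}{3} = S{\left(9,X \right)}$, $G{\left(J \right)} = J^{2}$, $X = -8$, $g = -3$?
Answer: $\frac{53757}{7} \approx 7679.6$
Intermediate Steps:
$S{\left(x,o \right)} = \frac{2 + x}{1 + o}$ ($S{\left(x,o \right)} = \frac{x + 2}{1 + o} = \frac{2 + x}{1 + o}$)
$A = \frac{33}{7}$ ($A = - 3 \frac{2 + 9}{1 - 8} = - 3 \frac{1}{-7} \cdot 11 = - 3 \left(\left(- \frac{1}{7}\right) 11\right) = \left(-3\right) \left(- \frac{11}{7}\right) = \frac{33}{7} \approx 4.7143$)
$G{\left(g \right)} A 181 = \left(-3\right)^{2} \cdot \frac{33}{7} \cdot 181 = 9 \cdot \frac{33}{7} \cdot 181 = \frac{297}{7} \cdot 181 = \frac{53757}{7}$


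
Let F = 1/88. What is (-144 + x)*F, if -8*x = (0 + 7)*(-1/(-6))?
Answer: -629/384 ≈ -1.6380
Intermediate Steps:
x = -7/48 (x = -(0 + 7)*(-1/(-6))/8 = -7*(-1*(-⅙))/8 = -7/(8*6) = -⅛*7/6 = -7/48 ≈ -0.14583)
F = 1/88 ≈ 0.011364
(-144 + x)*F = (-144 - 7/48)*(1/88) = -6919/48*1/88 = -629/384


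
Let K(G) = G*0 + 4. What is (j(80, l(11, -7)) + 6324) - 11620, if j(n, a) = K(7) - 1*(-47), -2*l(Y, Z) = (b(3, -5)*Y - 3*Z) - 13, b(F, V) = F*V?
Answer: -5245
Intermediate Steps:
K(G) = 4 (K(G) = 0 + 4 = 4)
l(Y, Z) = 13/2 + 3*Z/2 + 15*Y/2 (l(Y, Z) = -(((3*(-5))*Y - 3*Z) - 13)/2 = -((-15*Y - 3*Z) - 13)/2 = -(-13 - 15*Y - 3*Z)/2 = 13/2 + 3*Z/2 + 15*Y/2)
j(n, a) = 51 (j(n, a) = 4 - 1*(-47) = 4 + 47 = 51)
(j(80, l(11, -7)) + 6324) - 11620 = (51 + 6324) - 11620 = 6375 - 11620 = -5245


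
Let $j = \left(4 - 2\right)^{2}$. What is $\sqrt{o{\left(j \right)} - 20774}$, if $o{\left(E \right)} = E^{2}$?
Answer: $i \sqrt{20758} \approx 144.08 i$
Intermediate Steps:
$j = 4$ ($j = 2^{2} = 4$)
$\sqrt{o{\left(j \right)} - 20774} = \sqrt{4^{2} - 20774} = \sqrt{16 - 20774} = \sqrt{-20758} = i \sqrt{20758}$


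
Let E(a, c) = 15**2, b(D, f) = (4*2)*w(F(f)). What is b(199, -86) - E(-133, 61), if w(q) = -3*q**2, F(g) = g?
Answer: -177729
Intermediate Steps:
b(D, f) = -24*f**2 (b(D, f) = (4*2)*(-3*f**2) = 8*(-3*f**2) = -24*f**2)
E(a, c) = 225
b(199, -86) - E(-133, 61) = -24*(-86)**2 - 1*225 = -24*7396 - 225 = -177504 - 225 = -177729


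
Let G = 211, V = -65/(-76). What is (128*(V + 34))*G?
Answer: 17886048/19 ≈ 9.4137e+5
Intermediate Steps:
V = 65/76 (V = -65*(-1/76) = 65/76 ≈ 0.85526)
(128*(V + 34))*G = (128*(65/76 + 34))*211 = (128*(2649/76))*211 = (84768/19)*211 = 17886048/19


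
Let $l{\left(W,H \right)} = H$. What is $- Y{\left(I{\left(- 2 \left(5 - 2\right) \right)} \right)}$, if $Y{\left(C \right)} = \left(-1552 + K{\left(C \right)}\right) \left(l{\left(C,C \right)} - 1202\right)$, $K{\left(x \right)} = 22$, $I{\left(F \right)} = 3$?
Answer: $-1834470$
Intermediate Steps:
$Y{\left(C \right)} = 1839060 - 1530 C$ ($Y{\left(C \right)} = \left(-1552 + 22\right) \left(C - 1202\right) = - 1530 \left(-1202 + C\right) = 1839060 - 1530 C$)
$- Y{\left(I{\left(- 2 \left(5 - 2\right) \right)} \right)} = - (1839060 - 4590) = \left(-1\right) 1834470 = -1834470$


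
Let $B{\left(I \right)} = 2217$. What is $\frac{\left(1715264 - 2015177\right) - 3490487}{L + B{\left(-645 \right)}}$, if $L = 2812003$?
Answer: $- \frac{189520}{140711} \approx -1.3469$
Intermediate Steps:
$\frac{\left(1715264 - 2015177\right) - 3490487}{L + B{\left(-645 \right)}} = \frac{\left(1715264 - 2015177\right) - 3490487}{2812003 + 2217} = \frac{\left(1715264 - 2015177\right) - 3490487}{2814220} = \left(-299913 - 3490487\right) \frac{1}{2814220} = \left(-3790400\right) \frac{1}{2814220} = - \frac{189520}{140711}$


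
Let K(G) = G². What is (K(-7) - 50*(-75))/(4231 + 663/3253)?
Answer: 12358147/13764106 ≈ 0.89785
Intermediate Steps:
(K(-7) - 50*(-75))/(4231 + 663/3253) = ((-7)² - 50*(-75))/(4231 + 663/3253) = (49 + 3750)/(4231 + 663*(1/3253)) = 3799/(4231 + 663/3253) = 3799/(13764106/3253) = 3799*(3253/13764106) = 12358147/13764106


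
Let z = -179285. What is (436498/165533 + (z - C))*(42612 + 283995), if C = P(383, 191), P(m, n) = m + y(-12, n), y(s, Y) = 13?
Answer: -9714173520824325/165533 ≈ -5.8684e+10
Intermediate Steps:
P(m, n) = 13 + m (P(m, n) = m + 13 = 13 + m)
C = 396 (C = 13 + 383 = 396)
(436498/165533 + (z - C))*(42612 + 283995) = (436498/165533 + (-179285 - 1*396))*(42612 + 283995) = (436498*(1/165533) + (-179285 - 396))*326607 = (436498/165533 - 179681)*326607 = -29742698475/165533*326607 = -9714173520824325/165533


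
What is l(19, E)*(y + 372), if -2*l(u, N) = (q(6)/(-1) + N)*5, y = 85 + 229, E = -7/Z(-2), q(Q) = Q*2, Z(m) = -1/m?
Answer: 44590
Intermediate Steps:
q(Q) = 2*Q
E = -14 (E = -7/((-1/(-2))) = -7/((-1*(-½))) = -7/½ = -7*2 = -14)
y = 314
l(u, N) = 30 - 5*N/2 (l(u, N) = -((2*6)/(-1) + N)*5/2 = -(12*(-1) + N)*5/2 = -(-12 + N)*5/2 = -(-60 + 5*N)/2 = 30 - 5*N/2)
l(19, E)*(y + 372) = (30 - 5/2*(-14))*(314 + 372) = (30 + 35)*686 = 65*686 = 44590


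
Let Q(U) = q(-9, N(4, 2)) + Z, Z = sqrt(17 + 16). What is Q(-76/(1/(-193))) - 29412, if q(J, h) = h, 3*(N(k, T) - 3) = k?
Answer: -88223/3 + sqrt(33) ≈ -29402.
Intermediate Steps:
N(k, T) = 3 + k/3
Z = sqrt(33) ≈ 5.7446
Q(U) = 13/3 + sqrt(33) (Q(U) = (3 + (1/3)*4) + sqrt(33) = (3 + 4/3) + sqrt(33) = 13/3 + sqrt(33))
Q(-76/(1/(-193))) - 29412 = (13/3 + sqrt(33)) - 29412 = -88223/3 + sqrt(33)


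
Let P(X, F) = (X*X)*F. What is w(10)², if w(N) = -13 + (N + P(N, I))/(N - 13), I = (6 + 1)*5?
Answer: 1399489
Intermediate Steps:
I = 35 (I = 7*5 = 35)
P(X, F) = F*X² (P(X, F) = X²*F = F*X²)
w(N) = -13 + (N + 35*N²)/(-13 + N) (w(N) = -13 + (N + 35*N²)/(N - 13) = -13 + (N + 35*N²)/(-13 + N))
w(10)² = ((169 - 12*10 + 35*10²)/(-13 + 10))² = ((169 - 120 + 35*100)/(-3))² = (-(169 - 120 + 3500)/3)² = (-⅓*3549)² = (-1183)² = 1399489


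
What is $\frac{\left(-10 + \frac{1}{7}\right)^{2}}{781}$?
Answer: $\frac{4761}{38269} \approx 0.12441$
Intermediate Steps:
$\frac{\left(-10 + \frac{1}{7}\right)^{2}}{781} = \left(-10 + \frac{1}{7}\right)^{2} \cdot \frac{1}{781} = \left(- \frac{69}{7}\right)^{2} \cdot \frac{1}{781} = \frac{4761}{49} \cdot \frac{1}{781} = \frac{4761}{38269}$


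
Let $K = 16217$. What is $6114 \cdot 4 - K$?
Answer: $8239$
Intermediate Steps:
$6114 \cdot 4 - K = 6114 \cdot 4 - 16217 = 24456 - 16217 = 8239$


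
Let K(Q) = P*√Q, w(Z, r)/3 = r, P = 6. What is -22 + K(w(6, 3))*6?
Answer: 86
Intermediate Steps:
w(Z, r) = 3*r
K(Q) = 6*√Q
-22 + K(w(6, 3))*6 = -22 + (6*√(3*3))*6 = -22 + (6*√9)*6 = -22 + (6*3)*6 = -22 + 18*6 = -22 + 108 = 86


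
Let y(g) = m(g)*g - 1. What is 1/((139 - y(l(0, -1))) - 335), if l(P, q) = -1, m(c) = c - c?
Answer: -1/195 ≈ -0.0051282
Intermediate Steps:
m(c) = 0
y(g) = -1 (y(g) = 0*g - 1 = 0 - 1 = -1)
1/((139 - y(l(0, -1))) - 335) = 1/((139 - 1*(-1)) - 335) = 1/((139 + 1) - 335) = 1/(140 - 335) = 1/(-195) = -1/195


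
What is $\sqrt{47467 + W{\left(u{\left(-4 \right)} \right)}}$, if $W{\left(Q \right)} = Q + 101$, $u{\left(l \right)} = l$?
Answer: $2 \sqrt{11891} \approx 218.09$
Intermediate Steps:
$W{\left(Q \right)} = 101 + Q$
$\sqrt{47467 + W{\left(u{\left(-4 \right)} \right)}} = \sqrt{47467 + \left(101 - 4\right)} = \sqrt{47467 + 97} = \sqrt{47564} = 2 \sqrt{11891}$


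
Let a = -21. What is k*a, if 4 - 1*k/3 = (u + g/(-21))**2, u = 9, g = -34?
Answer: 47965/7 ≈ 6852.1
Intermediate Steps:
k = -47965/147 (k = 12 - 3*(9 - 34/(-21))**2 = 12 - 3*(9 - 34*(-1/21))**2 = 12 - 3*(9 + 34/21)**2 = 12 - 3*(223/21)**2 = 12 - 3*49729/441 = 12 - 49729/147 = -47965/147 ≈ -326.29)
k*a = -47965/147*(-21) = 47965/7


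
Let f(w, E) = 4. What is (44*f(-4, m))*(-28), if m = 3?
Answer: -4928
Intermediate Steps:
(44*f(-4, m))*(-28) = (44*4)*(-28) = 176*(-28) = -4928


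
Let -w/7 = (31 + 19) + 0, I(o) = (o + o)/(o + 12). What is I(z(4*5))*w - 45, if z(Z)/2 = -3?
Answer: 655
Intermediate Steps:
z(Z) = -6 (z(Z) = 2*(-3) = -6)
I(o) = 2*o/(12 + o) (I(o) = (2*o)/(12 + o) = 2*o/(12 + o))
w = -350 (w = -7*((31 + 19) + 0) = -7*(50 + 0) = -7*50 = -350)
I(z(4*5))*w - 45 = (2*(-6)/(12 - 6))*(-350) - 45 = (2*(-6)/6)*(-350) - 45 = (2*(-6)*(1/6))*(-350) - 45 = -2*(-350) - 45 = 700 - 45 = 655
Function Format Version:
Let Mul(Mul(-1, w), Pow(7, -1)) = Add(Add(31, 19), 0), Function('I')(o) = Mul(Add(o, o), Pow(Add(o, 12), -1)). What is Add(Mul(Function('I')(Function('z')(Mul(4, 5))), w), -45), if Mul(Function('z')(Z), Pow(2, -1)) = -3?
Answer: 655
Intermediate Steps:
Function('z')(Z) = -6 (Function('z')(Z) = Mul(2, -3) = -6)
Function('I')(o) = Mul(2, o, Pow(Add(12, o), -1)) (Function('I')(o) = Mul(Mul(2, o), Pow(Add(12, o), -1)) = Mul(2, o, Pow(Add(12, o), -1)))
w = -350 (w = Mul(-7, Add(Add(31, 19), 0)) = Mul(-7, Add(50, 0)) = Mul(-7, 50) = -350)
Add(Mul(Function('I')(Function('z')(Mul(4, 5))), w), -45) = Add(Mul(Mul(2, -6, Pow(Add(12, -6), -1)), -350), -45) = Add(Mul(Mul(2, -6, Pow(6, -1)), -350), -45) = Add(Mul(Mul(2, -6, Rational(1, 6)), -350), -45) = Add(Mul(-2, -350), -45) = Add(700, -45) = 655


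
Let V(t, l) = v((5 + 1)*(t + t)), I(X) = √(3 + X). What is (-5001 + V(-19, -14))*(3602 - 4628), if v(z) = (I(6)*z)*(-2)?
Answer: 3727458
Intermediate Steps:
v(z) = -6*z (v(z) = (√(3 + 6)*z)*(-2) = (√9*z)*(-2) = (3*z)*(-2) = -6*z)
V(t, l) = -72*t (V(t, l) = -6*(5 + 1)*(t + t) = -36*2*t = -72*t)
(-5001 + V(-19, -14))*(3602 - 4628) = (-5001 - 72*(-19))*(3602 - 4628) = (-5001 + 1368)*(-1026) = -3633*(-1026) = 3727458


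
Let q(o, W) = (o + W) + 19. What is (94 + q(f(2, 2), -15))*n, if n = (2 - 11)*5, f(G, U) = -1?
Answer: -4365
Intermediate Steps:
n = -45 (n = -9*5 = -45)
q(o, W) = 19 + W + o (q(o, W) = (W + o) + 19 = 19 + W + o)
(94 + q(f(2, 2), -15))*n = (94 + (19 - 15 - 1))*(-45) = (94 + 3)*(-45) = 97*(-45) = -4365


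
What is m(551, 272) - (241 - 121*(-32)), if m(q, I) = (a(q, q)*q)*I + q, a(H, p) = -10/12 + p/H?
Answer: 64250/3 ≈ 21417.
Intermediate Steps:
a(H, p) = -5/6 + p/H (a(H, p) = -10*1/12 + p/H = -5/6 + p/H)
m(q, I) = q + I*q/6 (m(q, I) = ((-5/6 + q/q)*q)*I + q = ((-5/6 + 1)*q)*I + q = (q/6)*I + q = I*q/6 + q = q + I*q/6)
m(551, 272) - (241 - 121*(-32)) = (1/6)*551*(6 + 272) - (241 - 121*(-32)) = (1/6)*551*278 - (241 + 3872) = 76589/3 - 1*4113 = 76589/3 - 4113 = 64250/3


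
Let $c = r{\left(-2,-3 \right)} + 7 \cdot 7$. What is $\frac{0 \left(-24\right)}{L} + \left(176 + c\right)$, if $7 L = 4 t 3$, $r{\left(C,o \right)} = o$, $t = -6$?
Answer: $222$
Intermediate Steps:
$L = - \frac{72}{7}$ ($L = \frac{4 \left(-6\right) 3}{7} = \frac{\left(-24\right) 3}{7} = \frac{1}{7} \left(-72\right) = - \frac{72}{7} \approx -10.286$)
$c = 46$ ($c = -3 + 7 \cdot 7 = -3 + 49 = 46$)
$\frac{0 \left(-24\right)}{L} + \left(176 + c\right) = \frac{0 \left(-24\right)}{- \frac{72}{7}} + \left(176 + 46\right) = \left(- \frac{7}{72}\right) 0 + 222 = 0 + 222 = 222$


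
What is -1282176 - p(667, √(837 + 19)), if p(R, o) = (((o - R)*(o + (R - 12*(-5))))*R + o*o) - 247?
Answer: 321580566 - 80040*√214 ≈ 3.2041e+8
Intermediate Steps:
p(R, o) = -247 + o² + R*(o - R)*(60 + R + o) (p(R, o) = (((o - R)*(o + (R + 60)))*R + o²) - 247 = (((o - R)*(o + (60 + R)))*R + o²) - 247 = (((o - R)*(60 + R + o))*R + o²) - 247 = (R*(o - R)*(60 + R + o) + o²) - 247 = (o² + R*(o - R)*(60 + R + o)) - 247 = -247 + o² + R*(o - R)*(60 + R + o))
-1282176 - p(667, √(837 + 19)) = -1282176 - (-247 + (√(837 + 19))² - 1*667³ - 60*667² + 667*(√(837 + 19))² + 60*667*√(837 + 19)) = -1282176 - (-247 + (√856)² - 1*296740963 - 60*444889 + 667*(√856)² + 60*667*√856) = -1282176 - (-247 + (2*√214)² - 296740963 - 26693340 + 667*(2*√214)² + 60*667*(2*√214)) = -1282176 - (-247 + 856 - 296740963 - 26693340 + 667*856 + 80040*√214) = -1282176 - (-247 + 856 - 296740963 - 26693340 + 570952 + 80040*√214) = -1282176 - (-322862742 + 80040*√214) = -1282176 + (322862742 - 80040*√214) = 321580566 - 80040*√214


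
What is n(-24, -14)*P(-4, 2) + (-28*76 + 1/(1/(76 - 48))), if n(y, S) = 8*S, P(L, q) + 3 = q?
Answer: -1988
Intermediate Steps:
P(L, q) = -3 + q
n(-24, -14)*P(-4, 2) + (-28*76 + 1/(1/(76 - 48))) = (8*(-14))*(-3 + 2) + (-28*76 + 1/(1/(76 - 48))) = -112*(-1) + (-2128 + 1/(1/28)) = 112 + (-2128 + 1/(1/28)) = 112 + (-2128 + 28) = 112 - 2100 = -1988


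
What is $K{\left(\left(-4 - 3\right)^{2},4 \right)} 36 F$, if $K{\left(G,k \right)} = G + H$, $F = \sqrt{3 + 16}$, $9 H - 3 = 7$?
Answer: $1804 \sqrt{19} \approx 7863.5$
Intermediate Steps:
$H = \frac{10}{9}$ ($H = \frac{1}{3} + \frac{1}{9} \cdot 7 = \frac{1}{3} + \frac{7}{9} = \frac{10}{9} \approx 1.1111$)
$F = \sqrt{19} \approx 4.3589$
$K{\left(G,k \right)} = \frac{10}{9} + G$ ($K{\left(G,k \right)} = G + \frac{10}{9} = \frac{10}{9} + G$)
$K{\left(\left(-4 - 3\right)^{2},4 \right)} 36 F = \left(\frac{10}{9} + \left(-4 - 3\right)^{2}\right) 36 \sqrt{19} = \left(\frac{10}{9} + \left(-7\right)^{2}\right) 36 \sqrt{19} = \left(\frac{10}{9} + 49\right) 36 \sqrt{19} = \frac{451}{9} \cdot 36 \sqrt{19} = 1804 \sqrt{19}$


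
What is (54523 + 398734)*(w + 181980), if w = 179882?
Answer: 164016484534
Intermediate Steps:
(54523 + 398734)*(w + 181980) = (54523 + 398734)*(179882 + 181980) = 453257*361862 = 164016484534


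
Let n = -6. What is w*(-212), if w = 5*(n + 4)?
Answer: 2120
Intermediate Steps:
w = -10 (w = 5*(-6 + 4) = 5*(-2) = -10)
w*(-212) = -10*(-212) = 2120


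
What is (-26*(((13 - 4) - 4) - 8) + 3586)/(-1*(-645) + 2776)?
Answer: 3664/3421 ≈ 1.0710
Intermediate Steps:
(-26*(((13 - 4) - 4) - 8) + 3586)/(-1*(-645) + 2776) = (-26*((9 - 4) - 8) + 3586)/(645 + 2776) = (-26*(5 - 8) + 3586)/3421 = (-26*(-3) + 3586)*(1/3421) = (78 + 3586)*(1/3421) = 3664*(1/3421) = 3664/3421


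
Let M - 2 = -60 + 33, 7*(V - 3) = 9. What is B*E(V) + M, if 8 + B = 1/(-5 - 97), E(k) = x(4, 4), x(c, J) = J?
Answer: -2909/51 ≈ -57.039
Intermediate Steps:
V = 30/7 (V = 3 + (⅐)*9 = 3 + 9/7 = 30/7 ≈ 4.2857)
E(k) = 4
B = -817/102 (B = -8 + 1/(-5 - 97) = -8 + 1/(-102) = -8 - 1/102 = -817/102 ≈ -8.0098)
M = -25 (M = 2 + (-60 + 33) = 2 - 27 = -25)
B*E(V) + M = -817/102*4 - 25 = -1634/51 - 25 = -2909/51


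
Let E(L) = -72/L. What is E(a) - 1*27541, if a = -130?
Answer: -1790129/65 ≈ -27540.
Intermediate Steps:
E(a) - 1*27541 = -72/(-130) - 1*27541 = -72*(-1/130) - 27541 = 36/65 - 27541 = -1790129/65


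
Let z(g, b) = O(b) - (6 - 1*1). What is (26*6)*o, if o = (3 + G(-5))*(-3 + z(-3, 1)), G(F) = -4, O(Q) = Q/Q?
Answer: 1092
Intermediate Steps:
O(Q) = 1
z(g, b) = -4 (z(g, b) = 1 - (6 - 1*1) = 1 - (6 - 1) = 1 - 1*5 = 1 - 5 = -4)
o = 7 (o = (3 - 4)*(-3 - 4) = -1*(-7) = 7)
(26*6)*o = (26*6)*7 = 156*7 = 1092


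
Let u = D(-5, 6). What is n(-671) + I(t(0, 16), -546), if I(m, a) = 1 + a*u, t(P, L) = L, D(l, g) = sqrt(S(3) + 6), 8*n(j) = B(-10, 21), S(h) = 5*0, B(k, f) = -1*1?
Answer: 7/8 - 546*sqrt(6) ≈ -1336.5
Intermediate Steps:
B(k, f) = -1
S(h) = 0
n(j) = -1/8 (n(j) = (1/8)*(-1) = -1/8)
D(l, g) = sqrt(6) (D(l, g) = sqrt(0 + 6) = sqrt(6))
u = sqrt(6) ≈ 2.4495
I(m, a) = 1 + a*sqrt(6)
n(-671) + I(t(0, 16), -546) = -1/8 + (1 - 546*sqrt(6)) = 7/8 - 546*sqrt(6)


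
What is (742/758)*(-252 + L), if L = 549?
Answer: 110187/379 ≈ 290.73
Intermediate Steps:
(742/758)*(-252 + L) = (742/758)*(-252 + 549) = (742*(1/758))*297 = (371/379)*297 = 110187/379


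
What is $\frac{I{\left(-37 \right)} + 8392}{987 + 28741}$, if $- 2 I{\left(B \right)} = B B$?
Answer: $\frac{15415}{59456} \approx 0.25927$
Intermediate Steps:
$I{\left(B \right)} = - \frac{B^{2}}{2}$ ($I{\left(B \right)} = - \frac{B B}{2} = - \frac{B^{2}}{2}$)
$\frac{I{\left(-37 \right)} + 8392}{987 + 28741} = \frac{- \frac{\left(-37\right)^{2}}{2} + 8392}{987 + 28741} = \frac{\left(- \frac{1}{2}\right) 1369 + 8392}{29728} = \left(- \frac{1369}{2} + 8392\right) \frac{1}{29728} = \frac{15415}{2} \cdot \frac{1}{29728} = \frac{15415}{59456}$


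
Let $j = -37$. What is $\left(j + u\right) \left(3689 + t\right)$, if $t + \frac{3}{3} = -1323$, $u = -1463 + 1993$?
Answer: $1165945$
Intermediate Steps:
$u = 530$
$t = -1324$ ($t = -1 - 1323 = -1324$)
$\left(j + u\right) \left(3689 + t\right) = \left(-37 + 530\right) \left(3689 - 1324\right) = 493 \cdot 2365 = 1165945$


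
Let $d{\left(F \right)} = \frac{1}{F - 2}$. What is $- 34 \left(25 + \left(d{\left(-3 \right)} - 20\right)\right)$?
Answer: $- \frac{816}{5} \approx -163.2$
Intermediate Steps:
$d{\left(F \right)} = \frac{1}{-2 + F}$
$- 34 \left(25 + \left(d{\left(-3 \right)} - 20\right)\right) = - 34 \left(25 - \left(20 - \frac{1}{-2 - 3}\right)\right) = - 34 \left(25 - \left(20 - \frac{1}{-5}\right)\right) = - 34 \left(25 - \frac{101}{5}\right) = \left(-34\right) \frac{24}{5} = - \frac{816}{5}$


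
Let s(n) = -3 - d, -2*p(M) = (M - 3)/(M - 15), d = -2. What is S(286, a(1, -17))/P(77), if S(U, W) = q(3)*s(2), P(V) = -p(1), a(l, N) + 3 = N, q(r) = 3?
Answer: -42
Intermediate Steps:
a(l, N) = -3 + N
p(M) = -(-3 + M)/(2*(-15 + M)) (p(M) = -(M - 3)/(2*(M - 15)) = -(-3 + M)/(2*(-15 + M)))
s(n) = -1 (s(n) = -3 - 1*(-2) = -3 + 2 = -1)
P(V) = 1/14 (P(V) = -(3 - 1*1)/(2*(-15 + 1)) = -(3 - 1)/(2*(-14)) = -(-1)*2/(2*14) = -1*(-1/14) = 1/14)
S(U, W) = -3 (S(U, W) = 3*(-1) = -3)
S(286, a(1, -17))/P(77) = -3/1/14 = -3*14 = -42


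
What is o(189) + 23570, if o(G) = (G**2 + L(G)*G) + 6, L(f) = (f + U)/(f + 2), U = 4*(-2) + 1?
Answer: 11360125/191 ≈ 59477.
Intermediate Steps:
U = -7 (U = -8 + 1 = -7)
L(f) = (-7 + f)/(2 + f) (L(f) = (f - 7)/(f + 2) = (-7 + f)/(2 + f))
o(G) = 6 + G**2 + G*(-7 + G)/(2 + G) (o(G) = (G**2 + ((-7 + G)/(2 + G))*G) + 6 = (G**2 + G*(-7 + G)/(2 + G)) + 6 = 6 + G**2 + G*(-7 + G)/(2 + G))
o(189) + 23570 = (12 + 189**3 - 1*189 + 3*189**2)/(2 + 189) + 23570 = (12 + 6751269 - 189 + 3*35721)/191 + 23570 = (12 + 6751269 - 189 + 107163)/191 + 23570 = (1/191)*6858255 + 23570 = 6858255/191 + 23570 = 11360125/191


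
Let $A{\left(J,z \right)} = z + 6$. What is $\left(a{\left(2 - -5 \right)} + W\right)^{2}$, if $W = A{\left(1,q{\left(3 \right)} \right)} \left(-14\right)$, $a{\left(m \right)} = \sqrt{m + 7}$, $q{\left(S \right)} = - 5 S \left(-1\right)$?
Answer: $\left(294 - \sqrt{14}\right)^{2} \approx 84250.0$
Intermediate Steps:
$q{\left(S \right)} = 5 S$
$A{\left(J,z \right)} = 6 + z$
$a{\left(m \right)} = \sqrt{7 + m}$
$W = -294$ ($W = \left(6 + 5 \cdot 3\right) \left(-14\right) = \left(6 + 15\right) \left(-14\right) = 21 \left(-14\right) = -294$)
$\left(a{\left(2 - -5 \right)} + W\right)^{2} = \left(\sqrt{7 + \left(2 - -5\right)} - 294\right)^{2} = \left(\sqrt{7 + \left(2 + 5\right)} - 294\right)^{2} = \left(\sqrt{7 + 7} - 294\right)^{2} = \left(\sqrt{14} - 294\right)^{2} = \left(-294 + \sqrt{14}\right)^{2}$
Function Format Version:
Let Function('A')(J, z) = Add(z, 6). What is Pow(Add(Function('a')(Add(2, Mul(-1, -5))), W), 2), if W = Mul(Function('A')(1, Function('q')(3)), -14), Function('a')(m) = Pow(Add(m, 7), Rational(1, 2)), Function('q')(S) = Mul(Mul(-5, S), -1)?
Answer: Pow(Add(294, Mul(-1, Pow(14, Rational(1, 2)))), 2) ≈ 84250.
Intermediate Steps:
Function('q')(S) = Mul(5, S)
Function('A')(J, z) = Add(6, z)
Function('a')(m) = Pow(Add(7, m), Rational(1, 2))
W = -294 (W = Mul(Add(6, Mul(5, 3)), -14) = Mul(Add(6, 15), -14) = Mul(21, -14) = -294)
Pow(Add(Function('a')(Add(2, Mul(-1, -5))), W), 2) = Pow(Add(Pow(Add(7, Add(2, Mul(-1, -5))), Rational(1, 2)), -294), 2) = Pow(Add(Pow(Add(7, Add(2, 5)), Rational(1, 2)), -294), 2) = Pow(Add(Pow(Add(7, 7), Rational(1, 2)), -294), 2) = Pow(Add(Pow(14, Rational(1, 2)), -294), 2) = Pow(Add(-294, Pow(14, Rational(1, 2))), 2)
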